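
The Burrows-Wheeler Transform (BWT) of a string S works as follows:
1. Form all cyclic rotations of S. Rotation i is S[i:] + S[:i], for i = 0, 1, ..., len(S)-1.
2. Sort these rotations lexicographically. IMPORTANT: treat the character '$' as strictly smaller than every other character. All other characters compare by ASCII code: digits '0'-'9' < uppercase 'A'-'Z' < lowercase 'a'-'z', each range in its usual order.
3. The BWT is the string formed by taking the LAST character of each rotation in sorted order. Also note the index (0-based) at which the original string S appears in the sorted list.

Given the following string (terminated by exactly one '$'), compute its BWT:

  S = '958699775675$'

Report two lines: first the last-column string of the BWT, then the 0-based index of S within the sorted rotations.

All 13 rotations (rotation i = S[i:]+S[:i]):
  rot[0] = 958699775675$
  rot[1] = 58699775675$9
  rot[2] = 8699775675$95
  rot[3] = 699775675$958
  rot[4] = 99775675$9586
  rot[5] = 9775675$95869
  rot[6] = 775675$958699
  rot[7] = 75675$9586997
  rot[8] = 5675$95869977
  rot[9] = 675$958699775
  rot[10] = 75$9586997756
  rot[11] = 5$95869977567
  rot[12] = $958699775675
Sorted (with $ < everything):
  sorted[0] = $958699775675  (last char: '5')
  sorted[1] = 5$95869977567  (last char: '7')
  sorted[2] = 5675$95869977  (last char: '7')
  sorted[3] = 58699775675$9  (last char: '9')
  sorted[4] = 675$958699775  (last char: '5')
  sorted[5] = 699775675$958  (last char: '8')
  sorted[6] = 75$9586997756  (last char: '6')
  sorted[7] = 75675$9586997  (last char: '7')
  sorted[8] = 775675$958699  (last char: '9')
  sorted[9] = 8699775675$95  (last char: '5')
  sorted[10] = 958699775675$  (last char: '$')
  sorted[11] = 9775675$95869  (last char: '9')
  sorted[12] = 99775675$9586  (last char: '6')
Last column: 5779586795$96
Original string S is at sorted index 10

Answer: 5779586795$96
10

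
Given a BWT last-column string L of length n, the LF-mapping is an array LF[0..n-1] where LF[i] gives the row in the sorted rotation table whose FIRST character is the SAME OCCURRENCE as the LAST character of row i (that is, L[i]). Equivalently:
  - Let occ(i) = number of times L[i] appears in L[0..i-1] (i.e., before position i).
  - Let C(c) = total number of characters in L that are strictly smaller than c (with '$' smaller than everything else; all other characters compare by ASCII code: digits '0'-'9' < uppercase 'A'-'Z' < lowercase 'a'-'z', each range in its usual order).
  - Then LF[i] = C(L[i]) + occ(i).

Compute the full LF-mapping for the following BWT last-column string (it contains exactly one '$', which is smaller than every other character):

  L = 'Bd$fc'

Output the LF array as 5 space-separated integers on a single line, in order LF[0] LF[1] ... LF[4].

Char counts: '$':1, 'B':1, 'c':1, 'd':1, 'f':1
C (first-col start): C('$')=0, C('B')=1, C('c')=2, C('d')=3, C('f')=4
L[0]='B': occ=0, LF[0]=C('B')+0=1+0=1
L[1]='d': occ=0, LF[1]=C('d')+0=3+0=3
L[2]='$': occ=0, LF[2]=C('$')+0=0+0=0
L[3]='f': occ=0, LF[3]=C('f')+0=4+0=4
L[4]='c': occ=0, LF[4]=C('c')+0=2+0=2

Answer: 1 3 0 4 2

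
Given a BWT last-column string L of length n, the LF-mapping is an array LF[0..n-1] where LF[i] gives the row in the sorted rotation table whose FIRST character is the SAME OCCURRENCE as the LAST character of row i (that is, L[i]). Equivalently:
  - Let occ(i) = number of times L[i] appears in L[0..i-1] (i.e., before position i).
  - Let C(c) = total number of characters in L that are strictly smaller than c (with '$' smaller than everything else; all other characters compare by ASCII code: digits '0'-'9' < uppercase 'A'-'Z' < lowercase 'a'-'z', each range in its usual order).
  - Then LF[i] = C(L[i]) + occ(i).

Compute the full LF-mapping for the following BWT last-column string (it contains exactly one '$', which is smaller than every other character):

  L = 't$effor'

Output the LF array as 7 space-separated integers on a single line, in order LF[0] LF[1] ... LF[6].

Answer: 6 0 1 2 3 4 5

Derivation:
Char counts: '$':1, 'e':1, 'f':2, 'o':1, 'r':1, 't':1
C (first-col start): C('$')=0, C('e')=1, C('f')=2, C('o')=4, C('r')=5, C('t')=6
L[0]='t': occ=0, LF[0]=C('t')+0=6+0=6
L[1]='$': occ=0, LF[1]=C('$')+0=0+0=0
L[2]='e': occ=0, LF[2]=C('e')+0=1+0=1
L[3]='f': occ=0, LF[3]=C('f')+0=2+0=2
L[4]='f': occ=1, LF[4]=C('f')+1=2+1=3
L[5]='o': occ=0, LF[5]=C('o')+0=4+0=4
L[6]='r': occ=0, LF[6]=C('r')+0=5+0=5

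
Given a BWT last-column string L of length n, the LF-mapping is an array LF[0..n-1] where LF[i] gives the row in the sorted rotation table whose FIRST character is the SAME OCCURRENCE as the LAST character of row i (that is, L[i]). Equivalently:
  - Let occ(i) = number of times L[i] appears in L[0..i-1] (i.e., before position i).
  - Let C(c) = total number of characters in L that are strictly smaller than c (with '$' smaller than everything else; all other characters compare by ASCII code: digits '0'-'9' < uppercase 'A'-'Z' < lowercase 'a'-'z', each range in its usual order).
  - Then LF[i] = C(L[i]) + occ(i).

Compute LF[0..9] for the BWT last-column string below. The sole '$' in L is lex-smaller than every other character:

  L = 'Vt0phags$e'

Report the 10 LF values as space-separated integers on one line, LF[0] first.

Char counts: '$':1, '0':1, 'V':1, 'a':1, 'e':1, 'g':1, 'h':1, 'p':1, 's':1, 't':1
C (first-col start): C('$')=0, C('0')=1, C('V')=2, C('a')=3, C('e')=4, C('g')=5, C('h')=6, C('p')=7, C('s')=8, C('t')=9
L[0]='V': occ=0, LF[0]=C('V')+0=2+0=2
L[1]='t': occ=0, LF[1]=C('t')+0=9+0=9
L[2]='0': occ=0, LF[2]=C('0')+0=1+0=1
L[3]='p': occ=0, LF[3]=C('p')+0=7+0=7
L[4]='h': occ=0, LF[4]=C('h')+0=6+0=6
L[5]='a': occ=0, LF[5]=C('a')+0=3+0=3
L[6]='g': occ=0, LF[6]=C('g')+0=5+0=5
L[7]='s': occ=0, LF[7]=C('s')+0=8+0=8
L[8]='$': occ=0, LF[8]=C('$')+0=0+0=0
L[9]='e': occ=0, LF[9]=C('e')+0=4+0=4

Answer: 2 9 1 7 6 3 5 8 0 4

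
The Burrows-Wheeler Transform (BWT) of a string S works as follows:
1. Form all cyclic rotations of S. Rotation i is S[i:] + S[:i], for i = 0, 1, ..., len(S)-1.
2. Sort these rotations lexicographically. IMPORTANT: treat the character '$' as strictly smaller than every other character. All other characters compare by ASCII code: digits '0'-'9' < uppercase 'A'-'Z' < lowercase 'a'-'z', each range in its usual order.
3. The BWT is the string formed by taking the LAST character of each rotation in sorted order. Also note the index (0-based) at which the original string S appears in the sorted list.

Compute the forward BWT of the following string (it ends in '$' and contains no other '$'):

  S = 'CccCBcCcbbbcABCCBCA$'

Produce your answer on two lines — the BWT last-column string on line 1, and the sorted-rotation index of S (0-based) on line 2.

All 20 rotations (rotation i = S[i:]+S[:i]):
  rot[0] = CccCBcCcbbbcABCCBCA$
  rot[1] = ccCBcCcbbbcABCCBCA$C
  rot[2] = cCBcCcbbbcABCCBCA$Cc
  rot[3] = CBcCcbbbcABCCBCA$Ccc
  rot[4] = BcCcbbbcABCCBCA$CccC
  rot[5] = cCcbbbcABCCBCA$CccCB
  rot[6] = CcbbbcABCCBCA$CccCBc
  rot[7] = cbbbcABCCBCA$CccCBcC
  rot[8] = bbbcABCCBCA$CccCBcCc
  rot[9] = bbcABCCBCA$CccCBcCcb
  rot[10] = bcABCCBCA$CccCBcCcbb
  rot[11] = cABCCBCA$CccCBcCcbbb
  rot[12] = ABCCBCA$CccCBcCcbbbc
  rot[13] = BCCBCA$CccCBcCcbbbcA
  rot[14] = CCBCA$CccCBcCcbbbcAB
  rot[15] = CBCA$CccCBcCcbbbcABC
  rot[16] = BCA$CccCBcCcbbbcABCC
  rot[17] = CA$CccCBcCcbbbcABCCB
  rot[18] = A$CccCBcCcbbbcABCCBC
  rot[19] = $CccCBcCcbbbcABCCBCA
Sorted (with $ < everything):
  sorted[0] = $CccCBcCcbbbcABCCBCA  (last char: 'A')
  sorted[1] = A$CccCBcCcbbbcABCCBC  (last char: 'C')
  sorted[2] = ABCCBCA$CccCBcCcbbbc  (last char: 'c')
  sorted[3] = BCA$CccCBcCcbbbcABCC  (last char: 'C')
  sorted[4] = BCCBCA$CccCBcCcbbbcA  (last char: 'A')
  sorted[5] = BcCcbbbcABCCBCA$CccC  (last char: 'C')
  sorted[6] = CA$CccCBcCcbbbcABCCB  (last char: 'B')
  sorted[7] = CBCA$CccCBcCcbbbcABC  (last char: 'C')
  sorted[8] = CBcCcbbbcABCCBCA$Ccc  (last char: 'c')
  sorted[9] = CCBCA$CccCBcCcbbbcAB  (last char: 'B')
  sorted[10] = CcbbbcABCCBCA$CccCBc  (last char: 'c')
  sorted[11] = CccCBcCcbbbcABCCBCA$  (last char: '$')
  sorted[12] = bbbcABCCBCA$CccCBcCc  (last char: 'c')
  sorted[13] = bbcABCCBCA$CccCBcCcb  (last char: 'b')
  sorted[14] = bcABCCBCA$CccCBcCcbb  (last char: 'b')
  sorted[15] = cABCCBCA$CccCBcCcbbb  (last char: 'b')
  sorted[16] = cCBcCcbbbcABCCBCA$Cc  (last char: 'c')
  sorted[17] = cCcbbbcABCCBCA$CccCB  (last char: 'B')
  sorted[18] = cbbbcABCCBCA$CccCBcC  (last char: 'C')
  sorted[19] = ccCBcCcbbbcABCCBCA$C  (last char: 'C')
Last column: ACcCACBCcBc$cbbbcBCC
Original string S is at sorted index 11

Answer: ACcCACBCcBc$cbbbcBCC
11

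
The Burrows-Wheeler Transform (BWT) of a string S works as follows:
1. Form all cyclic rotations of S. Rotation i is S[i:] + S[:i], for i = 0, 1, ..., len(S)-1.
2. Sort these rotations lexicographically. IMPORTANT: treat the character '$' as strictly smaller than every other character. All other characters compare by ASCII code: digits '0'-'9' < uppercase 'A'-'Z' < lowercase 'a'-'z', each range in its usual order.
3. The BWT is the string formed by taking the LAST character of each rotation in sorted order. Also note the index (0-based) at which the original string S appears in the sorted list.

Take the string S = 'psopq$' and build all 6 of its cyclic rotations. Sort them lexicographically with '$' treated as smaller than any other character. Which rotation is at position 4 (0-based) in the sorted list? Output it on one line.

All 6 rotations (rotation i = S[i:]+S[:i]):
  rot[0] = psopq$
  rot[1] = sopq$p
  rot[2] = opq$ps
  rot[3] = pq$pso
  rot[4] = q$psop
  rot[5] = $psopq
Sorted (with $ < everything):
  sorted[0] = $psopq
  sorted[1] = opq$ps
  sorted[2] = pq$pso
  sorted[3] = psopq$
  sorted[4] = q$psop
  sorted[5] = sopq$p
sorted[4] = q$psop

Answer: q$psop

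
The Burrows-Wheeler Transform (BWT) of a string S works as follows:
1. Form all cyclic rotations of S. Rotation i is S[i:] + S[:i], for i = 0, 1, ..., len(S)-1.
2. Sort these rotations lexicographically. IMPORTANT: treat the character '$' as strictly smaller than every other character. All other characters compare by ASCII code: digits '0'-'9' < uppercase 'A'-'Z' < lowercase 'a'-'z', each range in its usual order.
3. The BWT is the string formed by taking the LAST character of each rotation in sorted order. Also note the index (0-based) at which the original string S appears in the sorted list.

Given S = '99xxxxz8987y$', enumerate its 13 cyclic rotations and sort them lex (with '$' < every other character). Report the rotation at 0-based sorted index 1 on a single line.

All 13 rotations (rotation i = S[i:]+S[:i]):
  rot[0] = 99xxxxz8987y$
  rot[1] = 9xxxxz8987y$9
  rot[2] = xxxxz8987y$99
  rot[3] = xxxz8987y$99x
  rot[4] = xxz8987y$99xx
  rot[5] = xz8987y$99xxx
  rot[6] = z8987y$99xxxx
  rot[7] = 8987y$99xxxxz
  rot[8] = 987y$99xxxxz8
  rot[9] = 87y$99xxxxz89
  rot[10] = 7y$99xxxxz898
  rot[11] = y$99xxxxz8987
  rot[12] = $99xxxxz8987y
Sorted (with $ < everything):
  sorted[0] = $99xxxxz8987y
  sorted[1] = 7y$99xxxxz898
  sorted[2] = 87y$99xxxxz89
  sorted[3] = 8987y$99xxxxz
  sorted[4] = 987y$99xxxxz8
  sorted[5] = 99xxxxz8987y$
  sorted[6] = 9xxxxz8987y$9
  sorted[7] = xxxxz8987y$99
  sorted[8] = xxxz8987y$99x
  sorted[9] = xxz8987y$99xx
  sorted[10] = xz8987y$99xxx
  sorted[11] = y$99xxxxz8987
  sorted[12] = z8987y$99xxxx
sorted[1] = 7y$99xxxxz898

Answer: 7y$99xxxxz898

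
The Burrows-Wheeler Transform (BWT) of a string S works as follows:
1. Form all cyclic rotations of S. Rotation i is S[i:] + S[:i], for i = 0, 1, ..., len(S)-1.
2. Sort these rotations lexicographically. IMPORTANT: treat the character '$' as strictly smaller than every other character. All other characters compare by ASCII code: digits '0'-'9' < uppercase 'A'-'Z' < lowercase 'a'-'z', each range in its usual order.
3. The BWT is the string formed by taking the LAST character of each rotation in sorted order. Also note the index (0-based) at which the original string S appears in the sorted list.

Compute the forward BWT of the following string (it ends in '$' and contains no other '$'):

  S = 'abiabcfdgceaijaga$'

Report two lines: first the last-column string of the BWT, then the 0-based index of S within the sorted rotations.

Answer: agi$jeaagbfccadbai
3

Derivation:
All 18 rotations (rotation i = S[i:]+S[:i]):
  rot[0] = abiabcfdgceaijaga$
  rot[1] = biabcfdgceaijaga$a
  rot[2] = iabcfdgceaijaga$ab
  rot[3] = abcfdgceaijaga$abi
  rot[4] = bcfdgceaijaga$abia
  rot[5] = cfdgceaijaga$abiab
  rot[6] = fdgceaijaga$abiabc
  rot[7] = dgceaijaga$abiabcf
  rot[8] = gceaijaga$abiabcfd
  rot[9] = ceaijaga$abiabcfdg
  rot[10] = eaijaga$abiabcfdgc
  rot[11] = aijaga$abiabcfdgce
  rot[12] = ijaga$abiabcfdgcea
  rot[13] = jaga$abiabcfdgceai
  rot[14] = aga$abiabcfdgceaij
  rot[15] = ga$abiabcfdgceaija
  rot[16] = a$abiabcfdgceaijag
  rot[17] = $abiabcfdgceaijaga
Sorted (with $ < everything):
  sorted[0] = $abiabcfdgceaijaga  (last char: 'a')
  sorted[1] = a$abiabcfdgceaijag  (last char: 'g')
  sorted[2] = abcfdgceaijaga$abi  (last char: 'i')
  sorted[3] = abiabcfdgceaijaga$  (last char: '$')
  sorted[4] = aga$abiabcfdgceaij  (last char: 'j')
  sorted[5] = aijaga$abiabcfdgce  (last char: 'e')
  sorted[6] = bcfdgceaijaga$abia  (last char: 'a')
  sorted[7] = biabcfdgceaijaga$a  (last char: 'a')
  sorted[8] = ceaijaga$abiabcfdg  (last char: 'g')
  sorted[9] = cfdgceaijaga$abiab  (last char: 'b')
  sorted[10] = dgceaijaga$abiabcf  (last char: 'f')
  sorted[11] = eaijaga$abiabcfdgc  (last char: 'c')
  sorted[12] = fdgceaijaga$abiabc  (last char: 'c')
  sorted[13] = ga$abiabcfdgceaija  (last char: 'a')
  sorted[14] = gceaijaga$abiabcfd  (last char: 'd')
  sorted[15] = iabcfdgceaijaga$ab  (last char: 'b')
  sorted[16] = ijaga$abiabcfdgcea  (last char: 'a')
  sorted[17] = jaga$abiabcfdgceai  (last char: 'i')
Last column: agi$jeaagbfccadbai
Original string S is at sorted index 3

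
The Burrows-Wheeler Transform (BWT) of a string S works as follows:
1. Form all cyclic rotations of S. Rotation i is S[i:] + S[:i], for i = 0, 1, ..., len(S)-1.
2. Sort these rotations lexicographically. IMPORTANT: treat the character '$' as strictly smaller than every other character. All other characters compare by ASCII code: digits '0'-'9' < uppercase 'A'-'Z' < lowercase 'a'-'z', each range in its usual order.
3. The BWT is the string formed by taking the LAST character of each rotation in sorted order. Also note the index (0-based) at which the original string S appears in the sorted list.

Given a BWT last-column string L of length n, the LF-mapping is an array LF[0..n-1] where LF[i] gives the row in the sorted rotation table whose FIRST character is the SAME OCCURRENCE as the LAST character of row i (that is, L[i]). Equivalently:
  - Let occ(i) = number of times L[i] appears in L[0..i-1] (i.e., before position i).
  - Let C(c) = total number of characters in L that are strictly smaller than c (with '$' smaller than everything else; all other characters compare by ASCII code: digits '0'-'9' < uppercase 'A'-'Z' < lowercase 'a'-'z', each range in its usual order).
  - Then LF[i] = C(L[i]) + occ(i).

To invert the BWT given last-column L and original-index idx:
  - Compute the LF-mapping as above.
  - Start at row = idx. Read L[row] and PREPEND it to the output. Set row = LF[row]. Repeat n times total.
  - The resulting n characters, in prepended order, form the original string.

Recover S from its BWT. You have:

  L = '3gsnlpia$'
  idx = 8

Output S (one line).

LF mapping: 1 3 8 6 5 7 4 2 0
Walk LF starting at row 8, prepending L[row]:
  step 1: row=8, L[8]='$', prepend. Next row=LF[8]=0
  step 2: row=0, L[0]='3', prepend. Next row=LF[0]=1
  step 3: row=1, L[1]='g', prepend. Next row=LF[1]=3
  step 4: row=3, L[3]='n', prepend. Next row=LF[3]=6
  step 5: row=6, L[6]='i', prepend. Next row=LF[6]=4
  step 6: row=4, L[4]='l', prepend. Next row=LF[4]=5
  step 7: row=5, L[5]='p', prepend. Next row=LF[5]=7
  step 8: row=7, L[7]='a', prepend. Next row=LF[7]=2
  step 9: row=2, L[2]='s', prepend. Next row=LF[2]=8
Reversed output: sapling3$

Answer: sapling3$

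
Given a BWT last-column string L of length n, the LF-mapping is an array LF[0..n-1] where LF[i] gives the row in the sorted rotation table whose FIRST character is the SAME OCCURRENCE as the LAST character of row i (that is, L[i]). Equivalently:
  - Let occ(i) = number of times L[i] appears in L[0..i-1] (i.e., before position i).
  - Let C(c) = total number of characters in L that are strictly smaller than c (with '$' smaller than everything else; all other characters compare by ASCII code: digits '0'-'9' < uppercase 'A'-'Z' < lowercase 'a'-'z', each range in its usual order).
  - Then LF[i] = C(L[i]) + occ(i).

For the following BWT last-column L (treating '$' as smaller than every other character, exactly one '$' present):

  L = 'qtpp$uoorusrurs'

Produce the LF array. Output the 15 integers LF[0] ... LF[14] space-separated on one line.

Char counts: '$':1, 'o':2, 'p':2, 'q':1, 'r':3, 's':2, 't':1, 'u':3
C (first-col start): C('$')=0, C('o')=1, C('p')=3, C('q')=5, C('r')=6, C('s')=9, C('t')=11, C('u')=12
L[0]='q': occ=0, LF[0]=C('q')+0=5+0=5
L[1]='t': occ=0, LF[1]=C('t')+0=11+0=11
L[2]='p': occ=0, LF[2]=C('p')+0=3+0=3
L[3]='p': occ=1, LF[3]=C('p')+1=3+1=4
L[4]='$': occ=0, LF[4]=C('$')+0=0+0=0
L[5]='u': occ=0, LF[5]=C('u')+0=12+0=12
L[6]='o': occ=0, LF[6]=C('o')+0=1+0=1
L[7]='o': occ=1, LF[7]=C('o')+1=1+1=2
L[8]='r': occ=0, LF[8]=C('r')+0=6+0=6
L[9]='u': occ=1, LF[9]=C('u')+1=12+1=13
L[10]='s': occ=0, LF[10]=C('s')+0=9+0=9
L[11]='r': occ=1, LF[11]=C('r')+1=6+1=7
L[12]='u': occ=2, LF[12]=C('u')+2=12+2=14
L[13]='r': occ=2, LF[13]=C('r')+2=6+2=8
L[14]='s': occ=1, LF[14]=C('s')+1=9+1=10

Answer: 5 11 3 4 0 12 1 2 6 13 9 7 14 8 10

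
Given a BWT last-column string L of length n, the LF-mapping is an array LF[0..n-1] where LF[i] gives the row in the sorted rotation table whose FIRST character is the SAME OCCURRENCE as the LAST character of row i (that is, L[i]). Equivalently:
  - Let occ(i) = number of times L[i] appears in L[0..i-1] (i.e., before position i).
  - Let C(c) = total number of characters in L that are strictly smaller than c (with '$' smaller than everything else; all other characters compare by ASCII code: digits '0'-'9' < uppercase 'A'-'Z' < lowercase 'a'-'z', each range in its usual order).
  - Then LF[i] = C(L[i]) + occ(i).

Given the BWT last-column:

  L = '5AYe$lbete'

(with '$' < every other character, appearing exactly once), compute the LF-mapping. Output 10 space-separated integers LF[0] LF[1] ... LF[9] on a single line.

Answer: 1 2 3 5 0 8 4 6 9 7

Derivation:
Char counts: '$':1, '5':1, 'A':1, 'Y':1, 'b':1, 'e':3, 'l':1, 't':1
C (first-col start): C('$')=0, C('5')=1, C('A')=2, C('Y')=3, C('b')=4, C('e')=5, C('l')=8, C('t')=9
L[0]='5': occ=0, LF[0]=C('5')+0=1+0=1
L[1]='A': occ=0, LF[1]=C('A')+0=2+0=2
L[2]='Y': occ=0, LF[2]=C('Y')+0=3+0=3
L[3]='e': occ=0, LF[3]=C('e')+0=5+0=5
L[4]='$': occ=0, LF[4]=C('$')+0=0+0=0
L[5]='l': occ=0, LF[5]=C('l')+0=8+0=8
L[6]='b': occ=0, LF[6]=C('b')+0=4+0=4
L[7]='e': occ=1, LF[7]=C('e')+1=5+1=6
L[8]='t': occ=0, LF[8]=C('t')+0=9+0=9
L[9]='e': occ=2, LF[9]=C('e')+2=5+2=7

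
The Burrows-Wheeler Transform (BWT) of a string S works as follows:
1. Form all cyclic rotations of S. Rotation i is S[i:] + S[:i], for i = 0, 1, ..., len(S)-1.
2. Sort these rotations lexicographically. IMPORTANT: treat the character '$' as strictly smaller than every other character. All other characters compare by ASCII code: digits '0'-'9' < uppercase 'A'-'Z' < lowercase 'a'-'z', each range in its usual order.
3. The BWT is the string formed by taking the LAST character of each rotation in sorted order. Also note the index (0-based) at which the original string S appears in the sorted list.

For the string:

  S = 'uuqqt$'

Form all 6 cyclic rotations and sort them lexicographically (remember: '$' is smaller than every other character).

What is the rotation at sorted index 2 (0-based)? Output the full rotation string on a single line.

Answer: qt$uuq

Derivation:
All 6 rotations (rotation i = S[i:]+S[:i]):
  rot[0] = uuqqt$
  rot[1] = uqqt$u
  rot[2] = qqt$uu
  rot[3] = qt$uuq
  rot[4] = t$uuqq
  rot[5] = $uuqqt
Sorted (with $ < everything):
  sorted[0] = $uuqqt
  sorted[1] = qqt$uu
  sorted[2] = qt$uuq
  sorted[3] = t$uuqq
  sorted[4] = uqqt$u
  sorted[5] = uuqqt$
sorted[2] = qt$uuq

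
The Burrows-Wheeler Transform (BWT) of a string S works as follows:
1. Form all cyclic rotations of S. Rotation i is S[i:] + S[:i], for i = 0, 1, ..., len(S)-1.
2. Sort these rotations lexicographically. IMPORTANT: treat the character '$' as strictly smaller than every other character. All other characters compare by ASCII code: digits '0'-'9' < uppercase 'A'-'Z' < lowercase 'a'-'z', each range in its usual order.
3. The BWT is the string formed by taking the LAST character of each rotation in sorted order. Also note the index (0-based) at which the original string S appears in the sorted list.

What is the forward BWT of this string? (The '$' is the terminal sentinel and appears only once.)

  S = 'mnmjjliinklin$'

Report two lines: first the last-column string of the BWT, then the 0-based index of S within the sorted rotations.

Answer: nllimjnjkn$iim
10

Derivation:
All 14 rotations (rotation i = S[i:]+S[:i]):
  rot[0] = mnmjjliinklin$
  rot[1] = nmjjliinklin$m
  rot[2] = mjjliinklin$mn
  rot[3] = jjliinklin$mnm
  rot[4] = jliinklin$mnmj
  rot[5] = liinklin$mnmjj
  rot[6] = iinklin$mnmjjl
  rot[7] = inklin$mnmjjli
  rot[8] = nklin$mnmjjlii
  rot[9] = klin$mnmjjliin
  rot[10] = lin$mnmjjliink
  rot[11] = in$mnmjjliinkl
  rot[12] = n$mnmjjliinkli
  rot[13] = $mnmjjliinklin
Sorted (with $ < everything):
  sorted[0] = $mnmjjliinklin  (last char: 'n')
  sorted[1] = iinklin$mnmjjl  (last char: 'l')
  sorted[2] = in$mnmjjliinkl  (last char: 'l')
  sorted[3] = inklin$mnmjjli  (last char: 'i')
  sorted[4] = jjliinklin$mnm  (last char: 'm')
  sorted[5] = jliinklin$mnmj  (last char: 'j')
  sorted[6] = klin$mnmjjliin  (last char: 'n')
  sorted[7] = liinklin$mnmjj  (last char: 'j')
  sorted[8] = lin$mnmjjliink  (last char: 'k')
  sorted[9] = mjjliinklin$mn  (last char: 'n')
  sorted[10] = mnmjjliinklin$  (last char: '$')
  sorted[11] = n$mnmjjliinkli  (last char: 'i')
  sorted[12] = nklin$mnmjjlii  (last char: 'i')
  sorted[13] = nmjjliinklin$m  (last char: 'm')
Last column: nllimjnjkn$iim
Original string S is at sorted index 10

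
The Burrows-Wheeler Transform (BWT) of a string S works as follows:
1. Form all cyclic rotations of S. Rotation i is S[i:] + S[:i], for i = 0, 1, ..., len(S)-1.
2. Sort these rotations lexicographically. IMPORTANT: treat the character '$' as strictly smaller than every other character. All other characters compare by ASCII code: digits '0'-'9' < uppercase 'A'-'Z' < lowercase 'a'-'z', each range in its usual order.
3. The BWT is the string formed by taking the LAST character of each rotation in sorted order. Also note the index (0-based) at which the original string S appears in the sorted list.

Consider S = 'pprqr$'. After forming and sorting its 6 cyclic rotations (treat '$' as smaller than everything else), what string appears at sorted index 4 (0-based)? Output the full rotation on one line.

All 6 rotations (rotation i = S[i:]+S[:i]):
  rot[0] = pprqr$
  rot[1] = prqr$p
  rot[2] = rqr$pp
  rot[3] = qr$ppr
  rot[4] = r$pprq
  rot[5] = $pprqr
Sorted (with $ < everything):
  sorted[0] = $pprqr
  sorted[1] = pprqr$
  sorted[2] = prqr$p
  sorted[3] = qr$ppr
  sorted[4] = r$pprq
  sorted[5] = rqr$pp
sorted[4] = r$pprq

Answer: r$pprq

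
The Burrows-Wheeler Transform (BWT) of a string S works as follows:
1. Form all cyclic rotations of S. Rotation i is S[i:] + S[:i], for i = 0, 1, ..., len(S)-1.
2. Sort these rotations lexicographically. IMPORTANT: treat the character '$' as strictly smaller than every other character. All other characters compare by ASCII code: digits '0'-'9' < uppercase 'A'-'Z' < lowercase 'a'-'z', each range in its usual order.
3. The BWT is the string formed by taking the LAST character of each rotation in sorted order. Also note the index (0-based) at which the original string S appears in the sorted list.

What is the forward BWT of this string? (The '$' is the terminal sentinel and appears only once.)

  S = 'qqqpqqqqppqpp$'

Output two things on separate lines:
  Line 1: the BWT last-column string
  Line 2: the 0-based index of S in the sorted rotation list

Answer: ppqqpqpqqqqq$p
12

Derivation:
All 14 rotations (rotation i = S[i:]+S[:i]):
  rot[0] = qqqpqqqqppqpp$
  rot[1] = qqpqqqqppqpp$q
  rot[2] = qpqqqqppqpp$qq
  rot[3] = pqqqqppqpp$qqq
  rot[4] = qqqqppqpp$qqqp
  rot[5] = qqqppqpp$qqqpq
  rot[6] = qqppqpp$qqqpqq
  rot[7] = qppqpp$qqqpqqq
  rot[8] = ppqpp$qqqpqqqq
  rot[9] = pqpp$qqqpqqqqp
  rot[10] = qpp$qqqpqqqqpp
  rot[11] = pp$qqqpqqqqppq
  rot[12] = p$qqqpqqqqppqp
  rot[13] = $qqqpqqqqppqpp
Sorted (with $ < everything):
  sorted[0] = $qqqpqqqqppqpp  (last char: 'p')
  sorted[1] = p$qqqpqqqqppqp  (last char: 'p')
  sorted[2] = pp$qqqpqqqqppq  (last char: 'q')
  sorted[3] = ppqpp$qqqpqqqq  (last char: 'q')
  sorted[4] = pqpp$qqqpqqqqp  (last char: 'p')
  sorted[5] = pqqqqppqpp$qqq  (last char: 'q')
  sorted[6] = qpp$qqqpqqqqpp  (last char: 'p')
  sorted[7] = qppqpp$qqqpqqq  (last char: 'q')
  sorted[8] = qpqqqqppqpp$qq  (last char: 'q')
  sorted[9] = qqppqpp$qqqpqq  (last char: 'q')
  sorted[10] = qqpqqqqppqpp$q  (last char: 'q')
  sorted[11] = qqqppqpp$qqqpq  (last char: 'q')
  sorted[12] = qqqpqqqqppqpp$  (last char: '$')
  sorted[13] = qqqqppqpp$qqqp  (last char: 'p')
Last column: ppqqpqpqqqqq$p
Original string S is at sorted index 12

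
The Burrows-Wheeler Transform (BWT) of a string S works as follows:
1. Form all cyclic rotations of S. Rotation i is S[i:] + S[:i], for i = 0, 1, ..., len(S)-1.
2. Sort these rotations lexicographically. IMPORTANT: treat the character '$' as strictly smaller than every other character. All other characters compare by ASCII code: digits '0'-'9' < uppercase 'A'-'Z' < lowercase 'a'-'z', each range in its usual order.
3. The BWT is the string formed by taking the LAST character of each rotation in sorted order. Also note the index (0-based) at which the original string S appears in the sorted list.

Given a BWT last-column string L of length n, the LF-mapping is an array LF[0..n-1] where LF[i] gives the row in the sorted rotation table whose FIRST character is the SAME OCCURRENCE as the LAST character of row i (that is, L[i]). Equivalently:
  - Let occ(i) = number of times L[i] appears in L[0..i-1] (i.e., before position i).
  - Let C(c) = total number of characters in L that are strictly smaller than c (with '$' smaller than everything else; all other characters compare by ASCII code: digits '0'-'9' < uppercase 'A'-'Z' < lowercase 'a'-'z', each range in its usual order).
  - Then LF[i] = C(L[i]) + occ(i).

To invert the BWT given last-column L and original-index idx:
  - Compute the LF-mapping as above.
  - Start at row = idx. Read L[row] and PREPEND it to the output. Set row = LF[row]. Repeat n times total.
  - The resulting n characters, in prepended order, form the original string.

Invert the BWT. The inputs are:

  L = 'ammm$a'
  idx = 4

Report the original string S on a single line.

LF mapping: 1 3 4 5 0 2
Walk LF starting at row 4, prepending L[row]:
  step 1: row=4, L[4]='$', prepend. Next row=LF[4]=0
  step 2: row=0, L[0]='a', prepend. Next row=LF[0]=1
  step 3: row=1, L[1]='m', prepend. Next row=LF[1]=3
  step 4: row=3, L[3]='m', prepend. Next row=LF[3]=5
  step 5: row=5, L[5]='a', prepend. Next row=LF[5]=2
  step 6: row=2, L[2]='m', prepend. Next row=LF[2]=4
Reversed output: mamma$

Answer: mamma$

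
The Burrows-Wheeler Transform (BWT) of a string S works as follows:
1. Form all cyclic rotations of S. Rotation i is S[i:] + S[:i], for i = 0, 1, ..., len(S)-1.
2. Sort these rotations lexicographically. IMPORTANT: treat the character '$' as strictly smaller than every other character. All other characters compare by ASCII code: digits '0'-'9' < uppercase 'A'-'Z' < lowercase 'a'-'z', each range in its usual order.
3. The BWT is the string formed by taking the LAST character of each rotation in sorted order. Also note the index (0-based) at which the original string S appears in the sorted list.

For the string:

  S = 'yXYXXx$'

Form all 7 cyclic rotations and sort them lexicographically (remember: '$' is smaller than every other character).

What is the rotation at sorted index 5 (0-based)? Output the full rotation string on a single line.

Answer: x$yXYXX

Derivation:
All 7 rotations (rotation i = S[i:]+S[:i]):
  rot[0] = yXYXXx$
  rot[1] = XYXXx$y
  rot[2] = YXXx$yX
  rot[3] = XXx$yXY
  rot[4] = Xx$yXYX
  rot[5] = x$yXYXX
  rot[6] = $yXYXXx
Sorted (with $ < everything):
  sorted[0] = $yXYXXx
  sorted[1] = XXx$yXY
  sorted[2] = XYXXx$y
  sorted[3] = Xx$yXYX
  sorted[4] = YXXx$yX
  sorted[5] = x$yXYXX
  sorted[6] = yXYXXx$
sorted[5] = x$yXYXX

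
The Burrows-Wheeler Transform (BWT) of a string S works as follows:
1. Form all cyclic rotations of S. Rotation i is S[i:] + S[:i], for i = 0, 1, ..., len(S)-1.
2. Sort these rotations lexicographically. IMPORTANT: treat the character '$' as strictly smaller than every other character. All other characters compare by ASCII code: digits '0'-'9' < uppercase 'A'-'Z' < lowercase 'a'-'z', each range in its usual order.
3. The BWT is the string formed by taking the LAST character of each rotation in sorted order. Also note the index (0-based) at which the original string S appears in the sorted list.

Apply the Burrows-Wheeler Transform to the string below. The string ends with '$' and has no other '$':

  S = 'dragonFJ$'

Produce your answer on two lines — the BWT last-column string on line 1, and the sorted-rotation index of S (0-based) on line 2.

All 9 rotations (rotation i = S[i:]+S[:i]):
  rot[0] = dragonFJ$
  rot[1] = ragonFJ$d
  rot[2] = agonFJ$dr
  rot[3] = gonFJ$dra
  rot[4] = onFJ$drag
  rot[5] = nFJ$drago
  rot[6] = FJ$dragon
  rot[7] = J$dragonF
  rot[8] = $dragonFJ
Sorted (with $ < everything):
  sorted[0] = $dragonFJ  (last char: 'J')
  sorted[1] = FJ$dragon  (last char: 'n')
  sorted[2] = J$dragonF  (last char: 'F')
  sorted[3] = agonFJ$dr  (last char: 'r')
  sorted[4] = dragonFJ$  (last char: '$')
  sorted[5] = gonFJ$dra  (last char: 'a')
  sorted[6] = nFJ$drago  (last char: 'o')
  sorted[7] = onFJ$drag  (last char: 'g')
  sorted[8] = ragonFJ$d  (last char: 'd')
Last column: JnFr$aogd
Original string S is at sorted index 4

Answer: JnFr$aogd
4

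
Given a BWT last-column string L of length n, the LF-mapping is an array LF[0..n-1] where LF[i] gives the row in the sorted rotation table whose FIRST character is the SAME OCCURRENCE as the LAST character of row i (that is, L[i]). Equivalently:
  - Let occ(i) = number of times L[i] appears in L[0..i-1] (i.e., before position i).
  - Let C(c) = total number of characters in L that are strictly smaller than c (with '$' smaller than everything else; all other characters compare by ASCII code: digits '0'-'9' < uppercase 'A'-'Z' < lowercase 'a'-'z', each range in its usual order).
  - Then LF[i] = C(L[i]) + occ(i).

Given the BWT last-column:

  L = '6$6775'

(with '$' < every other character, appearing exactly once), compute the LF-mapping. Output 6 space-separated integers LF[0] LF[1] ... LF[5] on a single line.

Char counts: '$':1, '5':1, '6':2, '7':2
C (first-col start): C('$')=0, C('5')=1, C('6')=2, C('7')=4
L[0]='6': occ=0, LF[0]=C('6')+0=2+0=2
L[1]='$': occ=0, LF[1]=C('$')+0=0+0=0
L[2]='6': occ=1, LF[2]=C('6')+1=2+1=3
L[3]='7': occ=0, LF[3]=C('7')+0=4+0=4
L[4]='7': occ=1, LF[4]=C('7')+1=4+1=5
L[5]='5': occ=0, LF[5]=C('5')+0=1+0=1

Answer: 2 0 3 4 5 1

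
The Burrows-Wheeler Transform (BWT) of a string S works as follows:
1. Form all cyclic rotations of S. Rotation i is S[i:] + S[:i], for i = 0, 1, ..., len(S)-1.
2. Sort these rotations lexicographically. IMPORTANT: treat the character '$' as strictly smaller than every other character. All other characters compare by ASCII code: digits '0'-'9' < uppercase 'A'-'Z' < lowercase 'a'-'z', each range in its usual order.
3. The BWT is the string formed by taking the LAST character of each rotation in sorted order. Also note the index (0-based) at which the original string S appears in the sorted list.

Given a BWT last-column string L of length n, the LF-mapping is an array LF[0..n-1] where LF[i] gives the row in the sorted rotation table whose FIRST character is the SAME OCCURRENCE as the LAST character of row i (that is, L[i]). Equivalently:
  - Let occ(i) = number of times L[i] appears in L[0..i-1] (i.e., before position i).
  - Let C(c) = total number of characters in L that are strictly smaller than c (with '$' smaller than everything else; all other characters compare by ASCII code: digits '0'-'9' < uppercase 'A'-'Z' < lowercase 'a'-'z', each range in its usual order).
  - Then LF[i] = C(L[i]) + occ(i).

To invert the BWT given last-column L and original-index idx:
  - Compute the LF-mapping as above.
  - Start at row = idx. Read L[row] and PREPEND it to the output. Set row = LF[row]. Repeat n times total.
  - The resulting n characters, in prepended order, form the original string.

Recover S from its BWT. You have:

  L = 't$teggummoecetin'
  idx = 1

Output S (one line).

Answer: committeenugget$

Derivation:
LF mapping: 12 0 13 2 5 6 15 8 9 11 3 1 4 14 7 10
Walk LF starting at row 1, prepending L[row]:
  step 1: row=1, L[1]='$', prepend. Next row=LF[1]=0
  step 2: row=0, L[0]='t', prepend. Next row=LF[0]=12
  step 3: row=12, L[12]='e', prepend. Next row=LF[12]=4
  step 4: row=4, L[4]='g', prepend. Next row=LF[4]=5
  step 5: row=5, L[5]='g', prepend. Next row=LF[5]=6
  step 6: row=6, L[6]='u', prepend. Next row=LF[6]=15
  step 7: row=15, L[15]='n', prepend. Next row=LF[15]=10
  step 8: row=10, L[10]='e', prepend. Next row=LF[10]=3
  step 9: row=3, L[3]='e', prepend. Next row=LF[3]=2
  step 10: row=2, L[2]='t', prepend. Next row=LF[2]=13
  step 11: row=13, L[13]='t', prepend. Next row=LF[13]=14
  step 12: row=14, L[14]='i', prepend. Next row=LF[14]=7
  step 13: row=7, L[7]='m', prepend. Next row=LF[7]=8
  step 14: row=8, L[8]='m', prepend. Next row=LF[8]=9
  step 15: row=9, L[9]='o', prepend. Next row=LF[9]=11
  step 16: row=11, L[11]='c', prepend. Next row=LF[11]=1
Reversed output: committeenugget$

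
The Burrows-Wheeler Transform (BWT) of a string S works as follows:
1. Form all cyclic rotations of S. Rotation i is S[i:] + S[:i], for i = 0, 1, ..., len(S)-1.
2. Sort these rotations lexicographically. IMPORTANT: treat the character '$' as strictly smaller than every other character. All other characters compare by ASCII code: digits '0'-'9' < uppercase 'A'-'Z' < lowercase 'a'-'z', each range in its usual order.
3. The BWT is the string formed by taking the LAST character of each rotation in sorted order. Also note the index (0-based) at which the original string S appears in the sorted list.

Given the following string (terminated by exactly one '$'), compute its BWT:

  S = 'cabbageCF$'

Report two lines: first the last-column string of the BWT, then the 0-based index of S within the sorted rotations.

Answer: FeCcbba$ga
7

Derivation:
All 10 rotations (rotation i = S[i:]+S[:i]):
  rot[0] = cabbageCF$
  rot[1] = abbageCF$c
  rot[2] = bbageCF$ca
  rot[3] = bageCF$cab
  rot[4] = ageCF$cabb
  rot[5] = geCF$cabba
  rot[6] = eCF$cabbag
  rot[7] = CF$cabbage
  rot[8] = F$cabbageC
  rot[9] = $cabbageCF
Sorted (with $ < everything):
  sorted[0] = $cabbageCF  (last char: 'F')
  sorted[1] = CF$cabbage  (last char: 'e')
  sorted[2] = F$cabbageC  (last char: 'C')
  sorted[3] = abbageCF$c  (last char: 'c')
  sorted[4] = ageCF$cabb  (last char: 'b')
  sorted[5] = bageCF$cab  (last char: 'b')
  sorted[6] = bbageCF$ca  (last char: 'a')
  sorted[7] = cabbageCF$  (last char: '$')
  sorted[8] = eCF$cabbag  (last char: 'g')
  sorted[9] = geCF$cabba  (last char: 'a')
Last column: FeCcbba$ga
Original string S is at sorted index 7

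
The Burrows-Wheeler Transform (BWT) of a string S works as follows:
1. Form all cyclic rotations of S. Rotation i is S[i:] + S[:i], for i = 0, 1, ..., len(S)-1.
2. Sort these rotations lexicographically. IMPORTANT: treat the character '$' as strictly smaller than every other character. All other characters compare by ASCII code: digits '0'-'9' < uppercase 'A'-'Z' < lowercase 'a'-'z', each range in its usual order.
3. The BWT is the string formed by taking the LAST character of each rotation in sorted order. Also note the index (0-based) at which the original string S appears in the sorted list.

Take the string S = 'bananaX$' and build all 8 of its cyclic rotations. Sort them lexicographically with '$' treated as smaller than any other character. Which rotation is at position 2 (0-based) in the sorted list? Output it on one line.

All 8 rotations (rotation i = S[i:]+S[:i]):
  rot[0] = bananaX$
  rot[1] = ananaX$b
  rot[2] = nanaX$ba
  rot[3] = anaX$ban
  rot[4] = naX$bana
  rot[5] = aX$banan
  rot[6] = X$banana
  rot[7] = $bananaX
Sorted (with $ < everything):
  sorted[0] = $bananaX
  sorted[1] = X$banana
  sorted[2] = aX$banan
  sorted[3] = anaX$ban
  sorted[4] = ananaX$b
  sorted[5] = bananaX$
  sorted[6] = naX$bana
  sorted[7] = nanaX$ba
sorted[2] = aX$banan

Answer: aX$banan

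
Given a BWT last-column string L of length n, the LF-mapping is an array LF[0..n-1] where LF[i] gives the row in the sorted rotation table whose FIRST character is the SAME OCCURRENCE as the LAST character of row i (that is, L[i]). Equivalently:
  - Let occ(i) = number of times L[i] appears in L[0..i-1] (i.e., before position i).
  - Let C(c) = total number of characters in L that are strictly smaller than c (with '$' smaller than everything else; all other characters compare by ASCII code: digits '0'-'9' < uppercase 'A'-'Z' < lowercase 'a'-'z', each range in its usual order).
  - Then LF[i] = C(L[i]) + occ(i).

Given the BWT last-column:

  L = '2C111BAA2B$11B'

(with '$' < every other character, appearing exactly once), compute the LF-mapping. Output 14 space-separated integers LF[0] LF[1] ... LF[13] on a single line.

Answer: 6 13 1 2 3 10 8 9 7 11 0 4 5 12

Derivation:
Char counts: '$':1, '1':5, '2':2, 'A':2, 'B':3, 'C':1
C (first-col start): C('$')=0, C('1')=1, C('2')=6, C('A')=8, C('B')=10, C('C')=13
L[0]='2': occ=0, LF[0]=C('2')+0=6+0=6
L[1]='C': occ=0, LF[1]=C('C')+0=13+0=13
L[2]='1': occ=0, LF[2]=C('1')+0=1+0=1
L[3]='1': occ=1, LF[3]=C('1')+1=1+1=2
L[4]='1': occ=2, LF[4]=C('1')+2=1+2=3
L[5]='B': occ=0, LF[5]=C('B')+0=10+0=10
L[6]='A': occ=0, LF[6]=C('A')+0=8+0=8
L[7]='A': occ=1, LF[7]=C('A')+1=8+1=9
L[8]='2': occ=1, LF[8]=C('2')+1=6+1=7
L[9]='B': occ=1, LF[9]=C('B')+1=10+1=11
L[10]='$': occ=0, LF[10]=C('$')+0=0+0=0
L[11]='1': occ=3, LF[11]=C('1')+3=1+3=4
L[12]='1': occ=4, LF[12]=C('1')+4=1+4=5
L[13]='B': occ=2, LF[13]=C('B')+2=10+2=12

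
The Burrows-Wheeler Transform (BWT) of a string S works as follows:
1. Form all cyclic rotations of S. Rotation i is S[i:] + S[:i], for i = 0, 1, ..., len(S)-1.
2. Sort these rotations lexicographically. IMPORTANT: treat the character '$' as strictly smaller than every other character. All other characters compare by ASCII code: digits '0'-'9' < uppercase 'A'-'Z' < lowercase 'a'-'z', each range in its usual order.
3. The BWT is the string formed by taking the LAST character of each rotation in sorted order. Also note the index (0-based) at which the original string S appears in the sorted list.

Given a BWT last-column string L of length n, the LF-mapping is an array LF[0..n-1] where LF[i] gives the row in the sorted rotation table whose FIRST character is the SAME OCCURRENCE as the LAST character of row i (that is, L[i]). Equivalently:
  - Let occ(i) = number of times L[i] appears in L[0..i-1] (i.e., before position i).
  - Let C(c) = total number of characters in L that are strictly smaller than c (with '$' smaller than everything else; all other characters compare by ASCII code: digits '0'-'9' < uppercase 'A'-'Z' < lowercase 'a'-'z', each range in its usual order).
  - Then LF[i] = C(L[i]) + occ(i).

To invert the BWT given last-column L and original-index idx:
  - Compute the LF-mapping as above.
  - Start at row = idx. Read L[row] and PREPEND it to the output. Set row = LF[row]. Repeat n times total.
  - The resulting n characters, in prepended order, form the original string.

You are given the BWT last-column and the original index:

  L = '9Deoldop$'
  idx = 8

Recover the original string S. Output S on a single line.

LF mapping: 1 2 4 6 5 3 7 8 0
Walk LF starting at row 8, prepending L[row]:
  step 1: row=8, L[8]='$', prepend. Next row=LF[8]=0
  step 2: row=0, L[0]='9', prepend. Next row=LF[0]=1
  step 3: row=1, L[1]='D', prepend. Next row=LF[1]=2
  step 4: row=2, L[2]='e', prepend. Next row=LF[2]=4
  step 5: row=4, L[4]='l', prepend. Next row=LF[4]=5
  step 6: row=5, L[5]='d', prepend. Next row=LF[5]=3
  step 7: row=3, L[3]='o', prepend. Next row=LF[3]=6
  step 8: row=6, L[6]='o', prepend. Next row=LF[6]=7
  step 9: row=7, L[7]='p', prepend. Next row=LF[7]=8
Reversed output: poodleD9$

Answer: poodleD9$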